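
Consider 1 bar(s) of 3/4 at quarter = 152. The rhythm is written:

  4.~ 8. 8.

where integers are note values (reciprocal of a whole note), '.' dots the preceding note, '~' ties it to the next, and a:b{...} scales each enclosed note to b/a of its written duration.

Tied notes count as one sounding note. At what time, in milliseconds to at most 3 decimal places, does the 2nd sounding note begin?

note 2 onset = 9/4b = 888.158ms

1. 0.0ms @ 0 + 888.158ms (9/4)
2. 888.158ms @ 9/4 + 296.053ms (3/4)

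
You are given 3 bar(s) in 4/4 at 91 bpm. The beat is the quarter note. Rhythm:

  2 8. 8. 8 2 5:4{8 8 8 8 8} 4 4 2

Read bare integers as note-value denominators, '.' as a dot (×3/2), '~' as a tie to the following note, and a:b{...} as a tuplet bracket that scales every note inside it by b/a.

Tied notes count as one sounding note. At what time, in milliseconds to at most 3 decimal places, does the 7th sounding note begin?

note 7 onset = 32/5b = 4219.78ms

1. 0.0ms @ 0 + 1318.681ms (2)
2. 1318.681ms @ 2 + 494.505ms (3/4)
3. 1813.187ms @ 11/4 + 494.505ms (3/4)
4. 2307.692ms @ 7/2 + 329.67ms (1/2)
5. 2637.363ms @ 4 + 1318.681ms (2)
6. 3956.044ms @ 6 + 263.736ms (2/5)
7. 4219.78ms @ 32/5 + 263.736ms (2/5)
8. 4483.516ms @ 34/5 + 263.736ms (2/5)
9. 4747.253ms @ 36/5 + 263.736ms (2/5)
10. 5010.989ms @ 38/5 + 263.736ms (2/5)
11. 5274.725ms @ 8 + 659.341ms (1)
12. 5934.066ms @ 9 + 659.341ms (1)
13. 6593.407ms @ 10 + 1318.681ms (2)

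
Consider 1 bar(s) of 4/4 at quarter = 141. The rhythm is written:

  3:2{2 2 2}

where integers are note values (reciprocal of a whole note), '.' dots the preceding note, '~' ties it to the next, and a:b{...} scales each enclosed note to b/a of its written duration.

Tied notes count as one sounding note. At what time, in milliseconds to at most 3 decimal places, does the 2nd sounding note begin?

1. 0.0ms @ 0 + 567.376ms (4/3)
2. 567.376ms @ 4/3 + 567.376ms (4/3)
3. 1134.752ms @ 8/3 + 567.376ms (4/3)

note 2 onset = 4/3b = 567.376ms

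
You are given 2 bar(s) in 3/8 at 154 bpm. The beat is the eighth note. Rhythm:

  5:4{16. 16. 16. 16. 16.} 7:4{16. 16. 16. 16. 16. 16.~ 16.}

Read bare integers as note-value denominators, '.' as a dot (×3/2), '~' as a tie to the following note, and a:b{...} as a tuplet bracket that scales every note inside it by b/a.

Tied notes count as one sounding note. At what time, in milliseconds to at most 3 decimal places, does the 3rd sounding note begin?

note 3 onset = 6/5b = 467.532ms

1. 0.0ms @ 0 + 233.766ms (3/5)
2. 233.766ms @ 3/5 + 233.766ms (3/5)
3. 467.532ms @ 6/5 + 233.766ms (3/5)
4. 701.299ms @ 9/5 + 233.766ms (3/5)
5. 935.065ms @ 12/5 + 233.766ms (3/5)
6. 1168.831ms @ 3 + 166.976ms (3/7)
7. 1335.807ms @ 24/7 + 166.976ms (3/7)
8. 1502.783ms @ 27/7 + 166.976ms (3/7)
9. 1669.759ms @ 30/7 + 166.976ms (3/7)
10. 1836.735ms @ 33/7 + 166.976ms (3/7)
11. 2003.711ms @ 36/7 + 333.952ms (6/7)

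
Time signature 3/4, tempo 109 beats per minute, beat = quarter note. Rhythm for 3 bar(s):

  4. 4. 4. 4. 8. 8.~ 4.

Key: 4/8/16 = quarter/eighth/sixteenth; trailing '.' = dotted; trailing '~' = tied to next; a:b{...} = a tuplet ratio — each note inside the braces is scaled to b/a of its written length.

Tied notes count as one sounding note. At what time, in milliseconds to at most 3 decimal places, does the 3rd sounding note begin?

1. 0.0ms @ 0 + 825.688ms (3/2)
2. 825.688ms @ 3/2 + 825.688ms (3/2)
3. 1651.376ms @ 3 + 825.688ms (3/2)
4. 2477.064ms @ 9/2 + 825.688ms (3/2)
5. 3302.752ms @ 6 + 412.844ms (3/4)
6. 3715.596ms @ 27/4 + 1238.532ms (9/4)

note 3 onset = 3b = 1651.376ms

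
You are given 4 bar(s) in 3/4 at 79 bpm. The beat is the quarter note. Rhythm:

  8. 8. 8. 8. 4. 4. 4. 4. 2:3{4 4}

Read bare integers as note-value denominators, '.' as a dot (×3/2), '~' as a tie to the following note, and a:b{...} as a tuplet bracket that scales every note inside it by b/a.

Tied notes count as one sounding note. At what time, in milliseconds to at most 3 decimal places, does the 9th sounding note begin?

1. 0.0ms @ 0 + 569.62ms (3/4)
2. 569.62ms @ 3/4 + 569.62ms (3/4)
3. 1139.241ms @ 3/2 + 569.62ms (3/4)
4. 1708.861ms @ 9/4 + 569.62ms (3/4)
5. 2278.481ms @ 3 + 1139.241ms (3/2)
6. 3417.722ms @ 9/2 + 1139.241ms (3/2)
7. 4556.962ms @ 6 + 1139.241ms (3/2)
8. 5696.203ms @ 15/2 + 1139.241ms (3/2)
9. 6835.443ms @ 9 + 1139.241ms (3/2)
10. 7974.684ms @ 21/2 + 1139.241ms (3/2)

note 9 onset = 9b = 6835.443ms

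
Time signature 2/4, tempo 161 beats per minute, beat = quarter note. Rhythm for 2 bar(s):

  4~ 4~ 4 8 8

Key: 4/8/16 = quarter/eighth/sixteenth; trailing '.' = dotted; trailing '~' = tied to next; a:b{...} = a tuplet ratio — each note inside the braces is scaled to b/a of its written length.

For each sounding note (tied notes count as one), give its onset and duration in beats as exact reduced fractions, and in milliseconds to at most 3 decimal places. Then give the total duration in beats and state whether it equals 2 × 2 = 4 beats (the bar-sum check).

1) 0.0ms=0b +1118.012ms=3b
2) 1118.012ms=3b +186.335ms=1/2b
3) 1304.348ms=7/2b +186.335ms=1/2b
Σ=4b of 4 (161bpm 2/4) — PASS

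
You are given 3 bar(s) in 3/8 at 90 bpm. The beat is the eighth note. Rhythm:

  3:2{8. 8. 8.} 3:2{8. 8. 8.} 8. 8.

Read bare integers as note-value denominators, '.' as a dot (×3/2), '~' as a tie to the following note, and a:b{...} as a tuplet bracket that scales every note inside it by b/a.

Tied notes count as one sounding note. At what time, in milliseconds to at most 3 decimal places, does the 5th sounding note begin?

note 5 onset = 4b = 2666.667ms

1. 0.0ms @ 0 + 666.667ms (1)
2. 666.667ms @ 1 + 666.667ms (1)
3. 1333.333ms @ 2 + 666.667ms (1)
4. 2000.0ms @ 3 + 666.667ms (1)
5. 2666.667ms @ 4 + 666.667ms (1)
6. 3333.333ms @ 5 + 666.667ms (1)
7. 4000.0ms @ 6 + 1000.0ms (3/2)
8. 5000.0ms @ 15/2 + 1000.0ms (3/2)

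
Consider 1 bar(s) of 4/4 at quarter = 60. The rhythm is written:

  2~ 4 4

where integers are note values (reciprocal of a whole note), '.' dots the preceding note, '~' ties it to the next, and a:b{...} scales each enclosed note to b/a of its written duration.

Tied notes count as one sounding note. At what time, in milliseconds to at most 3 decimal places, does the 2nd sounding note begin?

1. 0.0ms @ 0 + 3000.0ms (3)
2. 3000.0ms @ 3 + 1000.0ms (1)

note 2 onset = 3b = 3000.0ms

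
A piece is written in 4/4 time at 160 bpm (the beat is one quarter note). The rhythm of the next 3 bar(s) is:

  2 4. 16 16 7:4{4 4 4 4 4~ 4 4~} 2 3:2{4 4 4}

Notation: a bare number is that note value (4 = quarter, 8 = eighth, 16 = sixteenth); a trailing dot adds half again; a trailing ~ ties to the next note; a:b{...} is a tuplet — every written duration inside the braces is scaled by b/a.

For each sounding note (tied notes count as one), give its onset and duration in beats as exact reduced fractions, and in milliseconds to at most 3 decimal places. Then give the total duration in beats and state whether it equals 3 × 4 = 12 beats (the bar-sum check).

1) 0.0ms=0b +750.0ms=2b
2) 750.0ms=2b +562.5ms=3/2b
3) 1312.5ms=7/2b +93.75ms=1/4b
4) 1406.25ms=15/4b +93.75ms=1/4b
5) 1500.0ms=4b +214.286ms=4/7b
6) 1714.286ms=32/7b +214.286ms=4/7b
7) 1928.571ms=36/7b +214.286ms=4/7b
8) 2142.857ms=40/7b +214.286ms=4/7b
9) 2357.143ms=44/7b +428.571ms=8/7b
10) 2785.714ms=52/7b +964.286ms=18/7b
11) 3750.0ms=10b +250.0ms=2/3b
12) 4000.0ms=32/3b +250.0ms=2/3b
13) 4250.0ms=34/3b +250.0ms=2/3b
Σ=12b of 12 (160bpm 4/4) — PASS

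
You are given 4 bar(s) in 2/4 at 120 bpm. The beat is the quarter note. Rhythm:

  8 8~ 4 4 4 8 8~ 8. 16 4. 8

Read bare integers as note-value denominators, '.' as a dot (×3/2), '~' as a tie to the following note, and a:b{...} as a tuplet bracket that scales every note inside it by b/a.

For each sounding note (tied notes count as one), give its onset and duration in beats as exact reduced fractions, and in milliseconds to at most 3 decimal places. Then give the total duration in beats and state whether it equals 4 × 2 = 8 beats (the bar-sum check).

1) 0.0ms=0b +250.0ms=1/2b
2) 250.0ms=1/2b +750.0ms=3/2b
3) 1000.0ms=2b +500.0ms=1b
4) 1500.0ms=3b +500.0ms=1b
5) 2000.0ms=4b +250.0ms=1/2b
6) 2250.0ms=9/2b +625.0ms=5/4b
7) 2875.0ms=23/4b +125.0ms=1/4b
8) 3000.0ms=6b +750.0ms=3/2b
9) 3750.0ms=15/2b +250.0ms=1/2b
Σ=8b of 8 (120bpm 2/4) — PASS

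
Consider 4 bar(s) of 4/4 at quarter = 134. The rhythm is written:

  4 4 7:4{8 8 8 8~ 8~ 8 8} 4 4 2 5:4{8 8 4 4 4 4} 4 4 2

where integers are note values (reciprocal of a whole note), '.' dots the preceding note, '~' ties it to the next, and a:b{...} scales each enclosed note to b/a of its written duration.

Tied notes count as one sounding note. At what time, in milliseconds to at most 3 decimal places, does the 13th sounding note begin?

note 13 onset = 44/5b = 3940.299ms

1. 0.0ms @ 0 + 447.761ms (1)
2. 447.761ms @ 1 + 447.761ms (1)
3. 895.522ms @ 2 + 127.932ms (2/7)
4. 1023.454ms @ 16/7 + 127.932ms (2/7)
5. 1151.386ms @ 18/7 + 127.932ms (2/7)
6. 1279.318ms @ 20/7 + 383.795ms (6/7)
7. 1663.113ms @ 26/7 + 127.932ms (2/7)
8. 1791.045ms @ 4 + 447.761ms (1)
9. 2238.806ms @ 5 + 447.761ms (1)
10. 2686.567ms @ 6 + 895.522ms (2)
11. 3582.09ms @ 8 + 179.104ms (2/5)
12. 3761.194ms @ 42/5 + 179.104ms (2/5)
13. 3940.299ms @ 44/5 + 358.209ms (4/5)
14. 4298.507ms @ 48/5 + 358.209ms (4/5)
15. 4656.716ms @ 52/5 + 358.209ms (4/5)
16. 5014.925ms @ 56/5 + 358.209ms (4/5)
17. 5373.134ms @ 12 + 447.761ms (1)
18. 5820.896ms @ 13 + 447.761ms (1)
19. 6268.657ms @ 14 + 895.522ms (2)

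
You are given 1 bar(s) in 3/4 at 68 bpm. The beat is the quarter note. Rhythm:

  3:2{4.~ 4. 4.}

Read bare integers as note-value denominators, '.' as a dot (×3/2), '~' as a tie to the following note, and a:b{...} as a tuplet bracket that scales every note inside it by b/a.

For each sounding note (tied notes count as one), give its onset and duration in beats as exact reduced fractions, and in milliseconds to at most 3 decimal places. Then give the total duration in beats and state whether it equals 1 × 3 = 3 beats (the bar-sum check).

1) 0.0ms=0b +1764.706ms=2b
2) 1764.706ms=2b +882.353ms=1b
Σ=3b of 3 (68bpm 3/4) — PASS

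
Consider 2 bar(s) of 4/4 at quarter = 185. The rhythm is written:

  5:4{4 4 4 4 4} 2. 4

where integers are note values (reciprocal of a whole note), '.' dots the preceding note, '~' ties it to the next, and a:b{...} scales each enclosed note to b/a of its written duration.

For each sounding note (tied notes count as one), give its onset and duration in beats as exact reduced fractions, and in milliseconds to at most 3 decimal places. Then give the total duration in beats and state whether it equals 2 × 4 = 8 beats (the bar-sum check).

1) 0.0ms=0b +259.459ms=4/5b
2) 259.459ms=4/5b +259.459ms=4/5b
3) 518.919ms=8/5b +259.459ms=4/5b
4) 778.378ms=12/5b +259.459ms=4/5b
5) 1037.838ms=16/5b +259.459ms=4/5b
6) 1297.297ms=4b +972.973ms=3b
7) 2270.27ms=7b +324.324ms=1b
Σ=8b of 8 (185bpm 4/4) — PASS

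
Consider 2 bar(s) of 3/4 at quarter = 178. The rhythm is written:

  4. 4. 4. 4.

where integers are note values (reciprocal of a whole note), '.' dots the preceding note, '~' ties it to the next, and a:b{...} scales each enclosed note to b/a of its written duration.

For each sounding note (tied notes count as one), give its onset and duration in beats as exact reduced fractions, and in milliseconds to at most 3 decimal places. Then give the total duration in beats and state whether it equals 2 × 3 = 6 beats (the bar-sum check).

1) 0.0ms=0b +505.618ms=3/2b
2) 505.618ms=3/2b +505.618ms=3/2b
3) 1011.236ms=3b +505.618ms=3/2b
4) 1516.854ms=9/2b +505.618ms=3/2b
Σ=6b of 6 (178bpm 3/4) — PASS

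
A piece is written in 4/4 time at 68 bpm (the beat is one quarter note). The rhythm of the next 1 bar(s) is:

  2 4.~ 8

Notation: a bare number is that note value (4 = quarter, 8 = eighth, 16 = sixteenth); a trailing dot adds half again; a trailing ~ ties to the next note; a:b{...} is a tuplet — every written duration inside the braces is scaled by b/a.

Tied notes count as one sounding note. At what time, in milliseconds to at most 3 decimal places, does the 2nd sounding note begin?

1. 0.0ms @ 0 + 1764.706ms (2)
2. 1764.706ms @ 2 + 1764.706ms (2)

note 2 onset = 2b = 1764.706ms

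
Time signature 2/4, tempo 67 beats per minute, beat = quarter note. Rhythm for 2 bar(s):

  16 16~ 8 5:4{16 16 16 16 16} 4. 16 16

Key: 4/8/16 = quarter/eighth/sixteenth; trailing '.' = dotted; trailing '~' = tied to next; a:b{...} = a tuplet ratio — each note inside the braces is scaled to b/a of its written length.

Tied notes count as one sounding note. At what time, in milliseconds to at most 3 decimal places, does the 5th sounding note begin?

1. 0.0ms @ 0 + 223.881ms (1/4)
2. 223.881ms @ 1/4 + 671.642ms (3/4)
3. 895.522ms @ 1 + 179.104ms (1/5)
4. 1074.627ms @ 6/5 + 179.104ms (1/5)
5. 1253.731ms @ 7/5 + 179.104ms (1/5)
6. 1432.836ms @ 8/5 + 179.104ms (1/5)
7. 1611.94ms @ 9/5 + 179.104ms (1/5)
8. 1791.045ms @ 2 + 1343.284ms (3/2)
9. 3134.328ms @ 7/2 + 223.881ms (1/4)
10. 3358.209ms @ 15/4 + 223.881ms (1/4)

note 5 onset = 7/5b = 1253.731ms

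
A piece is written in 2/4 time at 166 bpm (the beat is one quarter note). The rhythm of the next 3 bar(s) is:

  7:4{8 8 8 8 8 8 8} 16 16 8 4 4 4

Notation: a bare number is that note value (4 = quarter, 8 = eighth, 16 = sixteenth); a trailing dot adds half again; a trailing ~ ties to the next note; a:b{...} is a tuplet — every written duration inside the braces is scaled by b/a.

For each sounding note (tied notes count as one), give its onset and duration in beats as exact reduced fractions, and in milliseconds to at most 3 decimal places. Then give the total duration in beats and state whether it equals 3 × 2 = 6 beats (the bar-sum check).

1) 0.0ms=0b +103.27ms=2/7b
2) 103.27ms=2/7b +103.27ms=2/7b
3) 206.54ms=4/7b +103.27ms=2/7b
4) 309.811ms=6/7b +103.27ms=2/7b
5) 413.081ms=8/7b +103.27ms=2/7b
6) 516.351ms=10/7b +103.27ms=2/7b
7) 619.621ms=12/7b +103.27ms=2/7b
8) 722.892ms=2b +90.361ms=1/4b
9) 813.253ms=9/4b +90.361ms=1/4b
10) 903.614ms=5/2b +180.723ms=1/2b
11) 1084.337ms=3b +361.446ms=1b
12) 1445.783ms=4b +361.446ms=1b
13) 1807.229ms=5b +361.446ms=1b
Σ=6b of 6 (166bpm 2/4) — PASS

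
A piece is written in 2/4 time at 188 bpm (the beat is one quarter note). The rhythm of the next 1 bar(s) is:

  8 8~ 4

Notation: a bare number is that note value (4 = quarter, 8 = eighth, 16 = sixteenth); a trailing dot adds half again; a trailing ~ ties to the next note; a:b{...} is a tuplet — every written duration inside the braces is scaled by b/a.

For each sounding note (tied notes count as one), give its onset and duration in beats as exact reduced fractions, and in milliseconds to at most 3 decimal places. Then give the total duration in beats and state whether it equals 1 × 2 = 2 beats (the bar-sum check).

1) 0.0ms=0b +159.574ms=1/2b
2) 159.574ms=1/2b +478.723ms=3/2b
Σ=2b of 2 (188bpm 2/4) — PASS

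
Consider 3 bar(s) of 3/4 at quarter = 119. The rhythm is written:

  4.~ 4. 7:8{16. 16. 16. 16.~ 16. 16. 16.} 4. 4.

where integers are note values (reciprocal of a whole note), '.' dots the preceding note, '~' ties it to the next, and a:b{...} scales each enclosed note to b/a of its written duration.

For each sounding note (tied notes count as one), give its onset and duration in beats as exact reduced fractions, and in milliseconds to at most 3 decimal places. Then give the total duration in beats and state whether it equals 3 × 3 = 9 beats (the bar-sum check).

1) 0.0ms=0b +1512.605ms=3b
2) 1512.605ms=3b +216.086ms=3/7b
3) 1728.691ms=24/7b +216.086ms=3/7b
4) 1944.778ms=27/7b +216.086ms=3/7b
5) 2160.864ms=30/7b +432.173ms=6/7b
6) 2593.037ms=36/7b +216.086ms=3/7b
7) 2809.124ms=39/7b +216.086ms=3/7b
8) 3025.21ms=6b +756.303ms=3/2b
9) 3781.513ms=15/2b +756.303ms=3/2b
Σ=9b of 9 (119bpm 3/4) — PASS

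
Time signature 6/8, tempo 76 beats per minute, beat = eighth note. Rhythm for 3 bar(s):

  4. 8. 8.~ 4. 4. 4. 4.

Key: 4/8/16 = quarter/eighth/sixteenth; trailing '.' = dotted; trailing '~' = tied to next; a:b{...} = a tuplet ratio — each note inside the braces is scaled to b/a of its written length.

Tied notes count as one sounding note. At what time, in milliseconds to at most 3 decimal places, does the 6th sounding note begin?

note 6 onset = 15b = 11842.105ms

1. 0.0ms @ 0 + 2368.421ms (3)
2. 2368.421ms @ 3 + 1184.211ms (3/2)
3. 3552.632ms @ 9/2 + 3552.632ms (9/2)
4. 7105.263ms @ 9 + 2368.421ms (3)
5. 9473.684ms @ 12 + 2368.421ms (3)
6. 11842.105ms @ 15 + 2368.421ms (3)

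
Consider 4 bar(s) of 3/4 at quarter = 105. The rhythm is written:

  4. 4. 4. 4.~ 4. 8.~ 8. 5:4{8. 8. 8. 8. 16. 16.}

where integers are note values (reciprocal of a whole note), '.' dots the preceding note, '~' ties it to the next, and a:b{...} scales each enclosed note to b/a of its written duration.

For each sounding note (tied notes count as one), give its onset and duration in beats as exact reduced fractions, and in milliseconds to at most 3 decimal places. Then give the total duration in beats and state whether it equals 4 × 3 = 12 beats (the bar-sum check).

1) 0.0ms=0b +857.143ms=3/2b
2) 857.143ms=3/2b +857.143ms=3/2b
3) 1714.286ms=3b +857.143ms=3/2b
4) 2571.429ms=9/2b +1714.286ms=3b
5) 4285.714ms=15/2b +857.143ms=3/2b
6) 5142.857ms=9b +342.857ms=3/5b
7) 5485.714ms=48/5b +342.857ms=3/5b
8) 5828.571ms=51/5b +342.857ms=3/5b
9) 6171.429ms=54/5b +342.857ms=3/5b
10) 6514.286ms=57/5b +171.429ms=3/10b
11) 6685.714ms=117/10b +171.429ms=3/10b
Σ=12b of 12 (105bpm 3/4) — PASS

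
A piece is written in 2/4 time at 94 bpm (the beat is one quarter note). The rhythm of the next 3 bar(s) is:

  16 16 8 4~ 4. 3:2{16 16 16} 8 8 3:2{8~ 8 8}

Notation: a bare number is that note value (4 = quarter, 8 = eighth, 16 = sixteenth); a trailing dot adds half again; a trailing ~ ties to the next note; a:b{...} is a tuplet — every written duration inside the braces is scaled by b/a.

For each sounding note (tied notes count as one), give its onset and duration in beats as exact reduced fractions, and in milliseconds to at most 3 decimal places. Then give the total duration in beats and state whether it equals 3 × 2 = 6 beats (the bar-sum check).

1) 0.0ms=0b +159.574ms=1/4b
2) 159.574ms=1/4b +159.574ms=1/4b
3) 319.149ms=1/2b +319.149ms=1/2b
4) 638.298ms=1b +1595.745ms=5/2b
5) 2234.043ms=7/2b +106.383ms=1/6b
6) 2340.426ms=11/3b +106.383ms=1/6b
7) 2446.809ms=23/6b +106.383ms=1/6b
8) 2553.191ms=4b +319.149ms=1/2b
9) 2872.34ms=9/2b +319.149ms=1/2b
10) 3191.489ms=5b +425.532ms=2/3b
11) 3617.021ms=17/3b +212.766ms=1/3b
Σ=6b of 6 (94bpm 2/4) — PASS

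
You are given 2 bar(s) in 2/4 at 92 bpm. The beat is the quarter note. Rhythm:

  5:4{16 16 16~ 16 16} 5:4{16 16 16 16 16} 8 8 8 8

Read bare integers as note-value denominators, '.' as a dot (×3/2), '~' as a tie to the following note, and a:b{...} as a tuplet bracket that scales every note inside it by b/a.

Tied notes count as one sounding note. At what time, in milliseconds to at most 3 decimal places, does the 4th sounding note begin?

note 4 onset = 4/5b = 521.739ms

1. 0.0ms @ 0 + 130.435ms (1/5)
2. 130.435ms @ 1/5 + 130.435ms (1/5)
3. 260.87ms @ 2/5 + 260.87ms (2/5)
4. 521.739ms @ 4/5 + 130.435ms (1/5)
5. 652.174ms @ 1 + 130.435ms (1/5)
6. 782.609ms @ 6/5 + 130.435ms (1/5)
7. 913.043ms @ 7/5 + 130.435ms (1/5)
8. 1043.478ms @ 8/5 + 130.435ms (1/5)
9. 1173.913ms @ 9/5 + 130.435ms (1/5)
10. 1304.348ms @ 2 + 326.087ms (1/2)
11. 1630.435ms @ 5/2 + 326.087ms (1/2)
12. 1956.522ms @ 3 + 326.087ms (1/2)
13. 2282.609ms @ 7/2 + 326.087ms (1/2)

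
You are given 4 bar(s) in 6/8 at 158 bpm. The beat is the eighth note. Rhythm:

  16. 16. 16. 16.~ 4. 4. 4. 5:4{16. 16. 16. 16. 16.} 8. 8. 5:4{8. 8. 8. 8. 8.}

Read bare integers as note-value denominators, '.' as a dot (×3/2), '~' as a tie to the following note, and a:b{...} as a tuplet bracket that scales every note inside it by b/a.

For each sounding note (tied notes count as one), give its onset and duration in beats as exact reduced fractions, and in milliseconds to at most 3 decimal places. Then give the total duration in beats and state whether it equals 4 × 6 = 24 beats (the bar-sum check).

1) 0.0ms=0b +284.81ms=3/4b
2) 284.81ms=3/4b +284.81ms=3/4b
3) 569.62ms=3/2b +284.81ms=3/4b
4) 854.43ms=9/4b +1424.051ms=15/4b
5) 2278.481ms=6b +1139.241ms=3b
6) 3417.722ms=9b +1139.241ms=3b
7) 4556.962ms=12b +227.848ms=3/5b
8) 4784.81ms=63/5b +227.848ms=3/5b
9) 5012.658ms=66/5b +227.848ms=3/5b
10) 5240.506ms=69/5b +227.848ms=3/5b
11) 5468.354ms=72/5b +227.848ms=3/5b
12) 5696.203ms=15b +569.62ms=3/2b
13) 6265.823ms=33/2b +569.62ms=3/2b
14) 6835.443ms=18b +455.696ms=6/5b
15) 7291.139ms=96/5b +455.696ms=6/5b
16) 7746.835ms=102/5b +455.696ms=6/5b
17) 8202.532ms=108/5b +455.696ms=6/5b
18) 8658.228ms=114/5b +455.696ms=6/5b
Σ=24b of 24 (158bpm 6/8) — PASS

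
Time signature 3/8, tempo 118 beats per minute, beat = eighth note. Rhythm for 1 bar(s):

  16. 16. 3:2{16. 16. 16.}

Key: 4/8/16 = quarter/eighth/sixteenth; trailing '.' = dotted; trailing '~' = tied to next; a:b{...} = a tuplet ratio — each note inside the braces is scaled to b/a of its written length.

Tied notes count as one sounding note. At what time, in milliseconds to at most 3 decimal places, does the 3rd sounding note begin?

note 3 onset = 3/2b = 762.712ms

1. 0.0ms @ 0 + 381.356ms (3/4)
2. 381.356ms @ 3/4 + 381.356ms (3/4)
3. 762.712ms @ 3/2 + 254.237ms (1/2)
4. 1016.949ms @ 2 + 254.237ms (1/2)
5. 1271.186ms @ 5/2 + 254.237ms (1/2)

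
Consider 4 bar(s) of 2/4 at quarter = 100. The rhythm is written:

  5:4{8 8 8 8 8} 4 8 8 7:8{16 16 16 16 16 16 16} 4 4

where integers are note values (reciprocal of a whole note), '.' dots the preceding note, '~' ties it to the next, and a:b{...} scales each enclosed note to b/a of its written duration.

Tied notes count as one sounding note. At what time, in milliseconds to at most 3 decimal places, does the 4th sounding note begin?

note 4 onset = 6/5b = 720.0ms

1. 0.0ms @ 0 + 240.0ms (2/5)
2. 240.0ms @ 2/5 + 240.0ms (2/5)
3. 480.0ms @ 4/5 + 240.0ms (2/5)
4. 720.0ms @ 6/5 + 240.0ms (2/5)
5. 960.0ms @ 8/5 + 240.0ms (2/5)
6. 1200.0ms @ 2 + 600.0ms (1)
7. 1800.0ms @ 3 + 300.0ms (1/2)
8. 2100.0ms @ 7/2 + 300.0ms (1/2)
9. 2400.0ms @ 4 + 171.429ms (2/7)
10. 2571.429ms @ 30/7 + 171.429ms (2/7)
11. 2742.857ms @ 32/7 + 171.429ms (2/7)
12. 2914.286ms @ 34/7 + 171.429ms (2/7)
13. 3085.714ms @ 36/7 + 171.429ms (2/7)
14. 3257.143ms @ 38/7 + 171.429ms (2/7)
15. 3428.571ms @ 40/7 + 171.429ms (2/7)
16. 3600.0ms @ 6 + 600.0ms (1)
17. 4200.0ms @ 7 + 600.0ms (1)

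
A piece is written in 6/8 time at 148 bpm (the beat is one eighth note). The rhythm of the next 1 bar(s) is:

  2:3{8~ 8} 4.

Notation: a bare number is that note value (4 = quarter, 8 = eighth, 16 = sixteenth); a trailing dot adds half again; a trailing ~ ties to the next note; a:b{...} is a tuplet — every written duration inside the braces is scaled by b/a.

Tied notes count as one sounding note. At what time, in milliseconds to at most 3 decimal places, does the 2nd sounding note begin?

1. 0.0ms @ 0 + 1216.216ms (3)
2. 1216.216ms @ 3 + 1216.216ms (3)

note 2 onset = 3b = 1216.216ms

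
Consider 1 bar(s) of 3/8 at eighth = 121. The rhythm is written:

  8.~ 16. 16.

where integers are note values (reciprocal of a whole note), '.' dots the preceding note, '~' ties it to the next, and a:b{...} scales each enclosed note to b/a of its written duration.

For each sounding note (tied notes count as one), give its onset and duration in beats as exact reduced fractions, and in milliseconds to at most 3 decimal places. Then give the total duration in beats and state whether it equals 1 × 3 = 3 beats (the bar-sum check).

1) 0.0ms=0b +1115.702ms=9/4b
2) 1115.702ms=9/4b +371.901ms=3/4b
Σ=3b of 3 (121bpm 3/8) — PASS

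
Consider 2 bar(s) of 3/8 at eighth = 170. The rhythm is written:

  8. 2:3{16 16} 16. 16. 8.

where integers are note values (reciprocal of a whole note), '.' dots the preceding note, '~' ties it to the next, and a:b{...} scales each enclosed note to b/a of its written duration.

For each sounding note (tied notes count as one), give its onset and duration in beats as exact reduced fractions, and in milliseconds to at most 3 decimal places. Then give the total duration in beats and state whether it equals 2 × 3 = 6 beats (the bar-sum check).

1) 0.0ms=0b +529.412ms=3/2b
2) 529.412ms=3/2b +264.706ms=3/4b
3) 794.118ms=9/4b +264.706ms=3/4b
4) 1058.824ms=3b +264.706ms=3/4b
5) 1323.529ms=15/4b +264.706ms=3/4b
6) 1588.235ms=9/2b +529.412ms=3/2b
Σ=6b of 6 (170bpm 3/8) — PASS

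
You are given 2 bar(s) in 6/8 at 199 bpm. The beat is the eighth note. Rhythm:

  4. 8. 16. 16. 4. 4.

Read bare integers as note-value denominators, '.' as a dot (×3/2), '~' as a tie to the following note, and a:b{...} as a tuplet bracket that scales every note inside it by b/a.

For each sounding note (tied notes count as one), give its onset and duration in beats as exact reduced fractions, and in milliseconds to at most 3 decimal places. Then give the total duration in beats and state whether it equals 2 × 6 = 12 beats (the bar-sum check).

1) 0.0ms=0b +904.523ms=3b
2) 904.523ms=3b +452.261ms=3/2b
3) 1356.784ms=9/2b +226.131ms=3/4b
4) 1582.915ms=21/4b +226.131ms=3/4b
5) 1809.045ms=6b +904.523ms=3b
6) 2713.568ms=9b +904.523ms=3b
Σ=12b of 12 (199bpm 6/8) — PASS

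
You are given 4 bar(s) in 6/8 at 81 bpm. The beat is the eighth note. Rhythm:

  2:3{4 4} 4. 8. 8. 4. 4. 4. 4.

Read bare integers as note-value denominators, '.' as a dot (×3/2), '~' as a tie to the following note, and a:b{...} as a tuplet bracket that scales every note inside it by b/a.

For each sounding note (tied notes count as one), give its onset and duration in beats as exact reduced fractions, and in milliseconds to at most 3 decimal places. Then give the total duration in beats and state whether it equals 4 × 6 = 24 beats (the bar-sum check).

1) 0.0ms=0b +2222.222ms=3b
2) 2222.222ms=3b +2222.222ms=3b
3) 4444.444ms=6b +2222.222ms=3b
4) 6666.667ms=9b +1111.111ms=3/2b
5) 7777.778ms=21/2b +1111.111ms=3/2b
6) 8888.889ms=12b +2222.222ms=3b
7) 11111.111ms=15b +2222.222ms=3b
8) 13333.333ms=18b +2222.222ms=3b
9) 15555.556ms=21b +2222.222ms=3b
Σ=24b of 24 (81bpm 6/8) — PASS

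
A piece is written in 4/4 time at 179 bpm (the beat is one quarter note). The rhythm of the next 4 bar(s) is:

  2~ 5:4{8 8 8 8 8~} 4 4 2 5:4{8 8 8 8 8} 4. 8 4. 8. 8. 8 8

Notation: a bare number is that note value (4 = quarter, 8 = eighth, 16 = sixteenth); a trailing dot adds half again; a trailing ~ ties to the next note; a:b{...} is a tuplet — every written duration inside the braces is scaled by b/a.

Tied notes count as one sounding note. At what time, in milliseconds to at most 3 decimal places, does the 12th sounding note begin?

note 12 onset = 48/5b = 3217.877ms

1. 0.0ms @ 0 + 804.469ms (12/5)
2. 804.469ms @ 12/5 + 134.078ms (2/5)
3. 938.547ms @ 14/5 + 134.078ms (2/5)
4. 1072.626ms @ 16/5 + 134.078ms (2/5)
5. 1206.704ms @ 18/5 + 469.274ms (7/5)
6. 1675.978ms @ 5 + 335.196ms (1)
7. 2011.173ms @ 6 + 670.391ms (2)
8. 2681.564ms @ 8 + 134.078ms (2/5)
9. 2815.642ms @ 42/5 + 134.078ms (2/5)
10. 2949.721ms @ 44/5 + 134.078ms (2/5)
11. 3083.799ms @ 46/5 + 134.078ms (2/5)
12. 3217.877ms @ 48/5 + 134.078ms (2/5)
13. 3351.955ms @ 10 + 502.793ms (3/2)
14. 3854.749ms @ 23/2 + 167.598ms (1/2)
15. 4022.346ms @ 12 + 502.793ms (3/2)
16. 4525.14ms @ 27/2 + 251.397ms (3/4)
17. 4776.536ms @ 57/4 + 251.397ms (3/4)
18. 5027.933ms @ 15 + 167.598ms (1/2)
19. 5195.531ms @ 31/2 + 167.598ms (1/2)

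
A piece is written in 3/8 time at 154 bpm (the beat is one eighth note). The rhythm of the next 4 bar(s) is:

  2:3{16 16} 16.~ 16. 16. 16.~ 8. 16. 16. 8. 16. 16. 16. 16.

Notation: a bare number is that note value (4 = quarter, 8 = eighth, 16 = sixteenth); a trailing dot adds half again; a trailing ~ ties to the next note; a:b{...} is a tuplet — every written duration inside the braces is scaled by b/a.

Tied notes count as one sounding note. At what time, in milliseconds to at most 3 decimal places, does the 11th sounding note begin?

note 11 onset = 21/2b = 4090.909ms

1. 0.0ms @ 0 + 292.208ms (3/4)
2. 292.208ms @ 3/4 + 292.208ms (3/4)
3. 584.416ms @ 3/2 + 584.416ms (3/2)
4. 1168.831ms @ 3 + 292.208ms (3/4)
5. 1461.039ms @ 15/4 + 876.623ms (9/4)
6. 2337.662ms @ 6 + 292.208ms (3/4)
7. 2629.87ms @ 27/4 + 292.208ms (3/4)
8. 2922.078ms @ 15/2 + 584.416ms (3/2)
9. 3506.494ms @ 9 + 292.208ms (3/4)
10. 3798.701ms @ 39/4 + 292.208ms (3/4)
11. 4090.909ms @ 21/2 + 292.208ms (3/4)
12. 4383.117ms @ 45/4 + 292.208ms (3/4)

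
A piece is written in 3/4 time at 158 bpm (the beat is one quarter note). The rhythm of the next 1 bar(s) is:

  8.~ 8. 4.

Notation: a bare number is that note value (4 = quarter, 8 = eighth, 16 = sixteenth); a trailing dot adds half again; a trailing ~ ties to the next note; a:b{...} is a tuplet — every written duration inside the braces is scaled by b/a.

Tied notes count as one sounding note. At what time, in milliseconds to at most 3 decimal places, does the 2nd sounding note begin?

1. 0.0ms @ 0 + 569.62ms (3/2)
2. 569.62ms @ 3/2 + 569.62ms (3/2)

note 2 onset = 3/2b = 569.62ms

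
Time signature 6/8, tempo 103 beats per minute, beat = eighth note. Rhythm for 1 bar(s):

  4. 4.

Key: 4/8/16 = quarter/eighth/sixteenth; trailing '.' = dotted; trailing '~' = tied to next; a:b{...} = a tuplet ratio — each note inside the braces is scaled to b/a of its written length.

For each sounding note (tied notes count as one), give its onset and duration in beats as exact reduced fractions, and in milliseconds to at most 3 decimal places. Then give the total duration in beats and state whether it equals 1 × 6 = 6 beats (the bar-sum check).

1) 0.0ms=0b +1747.573ms=3b
2) 1747.573ms=3b +1747.573ms=3b
Σ=6b of 6 (103bpm 6/8) — PASS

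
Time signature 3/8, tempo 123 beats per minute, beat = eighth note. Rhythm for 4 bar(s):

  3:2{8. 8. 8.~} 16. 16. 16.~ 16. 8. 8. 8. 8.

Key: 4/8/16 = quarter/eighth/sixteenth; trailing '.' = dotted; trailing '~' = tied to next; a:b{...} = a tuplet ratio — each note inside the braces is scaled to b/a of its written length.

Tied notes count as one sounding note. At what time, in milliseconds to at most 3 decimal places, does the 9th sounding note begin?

1. 0.0ms @ 0 + 487.805ms (1)
2. 487.805ms @ 1 + 487.805ms (1)
3. 975.61ms @ 2 + 853.659ms (7/4)
4. 1829.268ms @ 15/4 + 365.854ms (3/4)
5. 2195.122ms @ 9/2 + 731.707ms (3/2)
6. 2926.829ms @ 6 + 731.707ms (3/2)
7. 3658.537ms @ 15/2 + 731.707ms (3/2)
8. 4390.244ms @ 9 + 731.707ms (3/2)
9. 5121.951ms @ 21/2 + 731.707ms (3/2)

note 9 onset = 21/2b = 5121.951ms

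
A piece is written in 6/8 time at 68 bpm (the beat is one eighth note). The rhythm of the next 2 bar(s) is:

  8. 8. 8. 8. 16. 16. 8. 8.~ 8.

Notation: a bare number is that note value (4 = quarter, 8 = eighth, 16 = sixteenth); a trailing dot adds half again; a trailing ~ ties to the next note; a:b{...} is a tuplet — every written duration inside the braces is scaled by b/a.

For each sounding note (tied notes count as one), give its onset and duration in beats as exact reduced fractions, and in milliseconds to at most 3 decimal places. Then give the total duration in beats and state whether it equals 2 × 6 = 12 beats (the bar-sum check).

1) 0.0ms=0b +1323.529ms=3/2b
2) 1323.529ms=3/2b +1323.529ms=3/2b
3) 2647.059ms=3b +1323.529ms=3/2b
4) 3970.588ms=9/2b +1323.529ms=3/2b
5) 5294.118ms=6b +661.765ms=3/4b
6) 5955.882ms=27/4b +661.765ms=3/4b
7) 6617.647ms=15/2b +1323.529ms=3/2b
8) 7941.176ms=9b +2647.059ms=3b
Σ=12b of 12 (68bpm 6/8) — PASS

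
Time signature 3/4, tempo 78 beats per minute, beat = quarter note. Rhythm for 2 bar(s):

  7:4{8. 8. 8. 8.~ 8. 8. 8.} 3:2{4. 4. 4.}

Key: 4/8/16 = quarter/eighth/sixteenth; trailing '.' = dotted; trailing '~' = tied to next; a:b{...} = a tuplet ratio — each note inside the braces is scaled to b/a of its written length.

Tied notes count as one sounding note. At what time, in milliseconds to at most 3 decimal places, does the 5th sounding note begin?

1. 0.0ms @ 0 + 329.67ms (3/7)
2. 329.67ms @ 3/7 + 329.67ms (3/7)
3. 659.341ms @ 6/7 + 329.67ms (3/7)
4. 989.011ms @ 9/7 + 659.341ms (6/7)
5. 1648.352ms @ 15/7 + 329.67ms (3/7)
6. 1978.022ms @ 18/7 + 329.67ms (3/7)
7. 2307.692ms @ 3 + 769.231ms (1)
8. 3076.923ms @ 4 + 769.231ms (1)
9. 3846.154ms @ 5 + 769.231ms (1)

note 5 onset = 15/7b = 1648.352ms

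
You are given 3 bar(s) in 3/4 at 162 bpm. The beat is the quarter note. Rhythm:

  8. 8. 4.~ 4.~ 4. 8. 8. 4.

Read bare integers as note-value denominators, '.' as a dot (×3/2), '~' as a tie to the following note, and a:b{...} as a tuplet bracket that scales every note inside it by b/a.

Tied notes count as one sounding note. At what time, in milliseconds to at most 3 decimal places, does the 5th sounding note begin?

note 5 onset = 27/4b = 2500.0ms

1. 0.0ms @ 0 + 277.778ms (3/4)
2. 277.778ms @ 3/4 + 277.778ms (3/4)
3. 555.556ms @ 3/2 + 1666.667ms (9/2)
4. 2222.222ms @ 6 + 277.778ms (3/4)
5. 2500.0ms @ 27/4 + 277.778ms (3/4)
6. 2777.778ms @ 15/2 + 555.556ms (3/2)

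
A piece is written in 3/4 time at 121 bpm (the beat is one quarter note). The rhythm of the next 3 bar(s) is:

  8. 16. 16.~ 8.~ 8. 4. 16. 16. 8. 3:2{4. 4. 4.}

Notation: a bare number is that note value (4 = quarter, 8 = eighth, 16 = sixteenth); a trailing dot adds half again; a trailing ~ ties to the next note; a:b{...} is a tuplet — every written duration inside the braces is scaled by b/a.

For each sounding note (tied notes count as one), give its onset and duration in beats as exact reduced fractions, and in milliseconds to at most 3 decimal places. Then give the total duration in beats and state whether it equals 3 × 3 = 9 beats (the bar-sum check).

1) 0.0ms=0b +371.901ms=3/4b
2) 371.901ms=3/4b +185.95ms=3/8b
3) 557.851ms=9/8b +929.752ms=15/8b
4) 1487.603ms=3b +743.802ms=3/2b
5) 2231.405ms=9/2b +185.95ms=3/8b
6) 2417.355ms=39/8b +185.95ms=3/8b
7) 2603.306ms=21/4b +371.901ms=3/4b
8) 2975.207ms=6b +495.868ms=1b
9) 3471.074ms=7b +495.868ms=1b
10) 3966.942ms=8b +495.868ms=1b
Σ=9b of 9 (121bpm 3/4) — PASS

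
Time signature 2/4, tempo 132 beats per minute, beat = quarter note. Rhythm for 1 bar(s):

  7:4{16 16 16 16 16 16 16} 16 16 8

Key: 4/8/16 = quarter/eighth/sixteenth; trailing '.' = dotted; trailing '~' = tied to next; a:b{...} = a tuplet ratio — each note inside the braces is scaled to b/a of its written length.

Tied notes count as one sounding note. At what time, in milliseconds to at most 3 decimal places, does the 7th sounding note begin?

1. 0.0ms @ 0 + 64.935ms (1/7)
2. 64.935ms @ 1/7 + 64.935ms (1/7)
3. 129.87ms @ 2/7 + 64.935ms (1/7)
4. 194.805ms @ 3/7 + 64.935ms (1/7)
5. 259.74ms @ 4/7 + 64.935ms (1/7)
6. 324.675ms @ 5/7 + 64.935ms (1/7)
7. 389.61ms @ 6/7 + 64.935ms (1/7)
8. 454.545ms @ 1 + 113.636ms (1/4)
9. 568.182ms @ 5/4 + 113.636ms (1/4)
10. 681.818ms @ 3/2 + 227.273ms (1/2)

note 7 onset = 6/7b = 389.61ms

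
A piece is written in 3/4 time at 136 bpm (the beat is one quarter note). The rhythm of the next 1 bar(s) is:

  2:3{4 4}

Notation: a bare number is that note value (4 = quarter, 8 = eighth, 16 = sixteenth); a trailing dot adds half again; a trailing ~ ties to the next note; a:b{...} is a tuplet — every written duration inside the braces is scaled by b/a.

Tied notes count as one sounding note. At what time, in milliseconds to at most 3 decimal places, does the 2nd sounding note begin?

note 2 onset = 3/2b = 661.765ms

1. 0.0ms @ 0 + 661.765ms (3/2)
2. 661.765ms @ 3/2 + 661.765ms (3/2)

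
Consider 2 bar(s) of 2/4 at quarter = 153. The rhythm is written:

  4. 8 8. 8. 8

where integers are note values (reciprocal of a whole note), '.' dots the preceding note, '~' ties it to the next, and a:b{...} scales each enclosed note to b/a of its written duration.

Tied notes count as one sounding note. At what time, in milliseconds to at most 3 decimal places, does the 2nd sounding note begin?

note 2 onset = 3/2b = 588.235ms

1. 0.0ms @ 0 + 588.235ms (3/2)
2. 588.235ms @ 3/2 + 196.078ms (1/2)
3. 784.314ms @ 2 + 294.118ms (3/4)
4. 1078.431ms @ 11/4 + 294.118ms (3/4)
5. 1372.549ms @ 7/2 + 196.078ms (1/2)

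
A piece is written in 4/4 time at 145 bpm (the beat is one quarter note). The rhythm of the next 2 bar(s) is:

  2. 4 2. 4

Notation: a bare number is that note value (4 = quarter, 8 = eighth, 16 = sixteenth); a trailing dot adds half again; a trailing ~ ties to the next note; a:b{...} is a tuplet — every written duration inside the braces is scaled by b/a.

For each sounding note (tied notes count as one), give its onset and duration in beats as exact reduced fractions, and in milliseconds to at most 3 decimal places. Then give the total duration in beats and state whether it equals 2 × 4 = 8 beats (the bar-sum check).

1) 0.0ms=0b +1241.379ms=3b
2) 1241.379ms=3b +413.793ms=1b
3) 1655.172ms=4b +1241.379ms=3b
4) 2896.552ms=7b +413.793ms=1b
Σ=8b of 8 (145bpm 4/4) — PASS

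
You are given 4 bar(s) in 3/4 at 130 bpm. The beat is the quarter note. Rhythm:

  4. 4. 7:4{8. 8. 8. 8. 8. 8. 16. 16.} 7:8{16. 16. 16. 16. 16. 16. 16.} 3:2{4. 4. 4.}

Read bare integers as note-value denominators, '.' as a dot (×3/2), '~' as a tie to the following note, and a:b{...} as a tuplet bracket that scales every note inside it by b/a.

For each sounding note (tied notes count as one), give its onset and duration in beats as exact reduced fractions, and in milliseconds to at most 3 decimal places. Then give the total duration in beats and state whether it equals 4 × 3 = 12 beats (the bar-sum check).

1) 0.0ms=0b +692.308ms=3/2b
2) 692.308ms=3/2b +692.308ms=3/2b
3) 1384.615ms=3b +197.802ms=3/7b
4) 1582.418ms=24/7b +197.802ms=3/7b
5) 1780.22ms=27/7b +197.802ms=3/7b
6) 1978.022ms=30/7b +197.802ms=3/7b
7) 2175.824ms=33/7b +197.802ms=3/7b
8) 2373.626ms=36/7b +197.802ms=3/7b
9) 2571.429ms=39/7b +98.901ms=3/14b
10) 2670.33ms=81/14b +98.901ms=3/14b
11) 2769.231ms=6b +197.802ms=3/7b
12) 2967.033ms=45/7b +197.802ms=3/7b
13) 3164.835ms=48/7b +197.802ms=3/7b
14) 3362.637ms=51/7b +197.802ms=3/7b
15) 3560.44ms=54/7b +197.802ms=3/7b
16) 3758.242ms=57/7b +197.802ms=3/7b
17) 3956.044ms=60/7b +197.802ms=3/7b
18) 4153.846ms=9b +461.538ms=1b
19) 4615.385ms=10b +461.538ms=1b
20) 5076.923ms=11b +461.538ms=1b
Σ=12b of 12 (130bpm 3/4) — PASS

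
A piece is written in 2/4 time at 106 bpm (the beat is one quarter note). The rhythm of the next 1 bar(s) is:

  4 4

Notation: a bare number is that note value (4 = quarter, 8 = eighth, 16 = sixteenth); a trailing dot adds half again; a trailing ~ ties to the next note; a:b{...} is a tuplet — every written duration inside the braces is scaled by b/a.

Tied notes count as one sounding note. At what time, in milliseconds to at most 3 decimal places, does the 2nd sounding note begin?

note 2 onset = 1b = 566.038ms

1. 0.0ms @ 0 + 566.038ms (1)
2. 566.038ms @ 1 + 566.038ms (1)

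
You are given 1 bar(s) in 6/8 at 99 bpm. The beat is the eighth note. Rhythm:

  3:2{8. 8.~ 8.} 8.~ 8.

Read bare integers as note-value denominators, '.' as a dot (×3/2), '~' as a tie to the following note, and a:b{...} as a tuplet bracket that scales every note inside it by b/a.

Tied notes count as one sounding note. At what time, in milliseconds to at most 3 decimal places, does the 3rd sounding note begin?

1. 0.0ms @ 0 + 606.061ms (1)
2. 606.061ms @ 1 + 1212.121ms (2)
3. 1818.182ms @ 3 + 1818.182ms (3)

note 3 onset = 3b = 1818.182ms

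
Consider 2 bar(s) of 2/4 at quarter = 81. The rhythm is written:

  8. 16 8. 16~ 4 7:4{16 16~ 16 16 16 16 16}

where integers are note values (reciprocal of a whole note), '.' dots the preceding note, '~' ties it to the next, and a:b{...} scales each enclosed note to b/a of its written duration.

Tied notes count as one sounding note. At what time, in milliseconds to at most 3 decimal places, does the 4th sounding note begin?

1. 0.0ms @ 0 + 555.556ms (3/4)
2. 555.556ms @ 3/4 + 185.185ms (1/4)
3. 740.741ms @ 1 + 555.556ms (3/4)
4. 1296.296ms @ 7/4 + 925.926ms (5/4)
5. 2222.222ms @ 3 + 105.82ms (1/7)
6. 2328.042ms @ 22/7 + 211.64ms (2/7)
7. 2539.683ms @ 24/7 + 105.82ms (1/7)
8. 2645.503ms @ 25/7 + 105.82ms (1/7)
9. 2751.323ms @ 26/7 + 105.82ms (1/7)
10. 2857.143ms @ 27/7 + 105.82ms (1/7)

note 4 onset = 7/4b = 1296.296ms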